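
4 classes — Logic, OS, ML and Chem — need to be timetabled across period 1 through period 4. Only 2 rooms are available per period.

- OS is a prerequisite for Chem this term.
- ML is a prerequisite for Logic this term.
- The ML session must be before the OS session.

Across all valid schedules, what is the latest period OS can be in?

period 3

Precedence pushes OS to at least period 2; downstream work caps OS at period 3.
OS at period 3 is achievable: Chem in period 4, OS in period 3, ML in period 1, Logic in period 2.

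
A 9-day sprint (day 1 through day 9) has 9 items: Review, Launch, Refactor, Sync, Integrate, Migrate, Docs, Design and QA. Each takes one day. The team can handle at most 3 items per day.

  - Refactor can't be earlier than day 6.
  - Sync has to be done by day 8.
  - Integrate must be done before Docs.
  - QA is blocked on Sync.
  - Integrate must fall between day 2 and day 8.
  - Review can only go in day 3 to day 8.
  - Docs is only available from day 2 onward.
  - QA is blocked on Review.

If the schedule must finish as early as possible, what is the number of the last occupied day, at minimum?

day 6

The precedence chain requires at least 2 distinct days.
With at most 3 per day and 9 tasks, at least 3 days are needed.
Refactor can't be placed before day 6, so the schedule must run through at least day 6.
6 works (last occupied day: day 6): for example Docs -> day 3; Migrate -> day 1; QA -> day 4; Design -> day 2; Refactor -> day 6; Launch -> day 1; Integrate -> day 2; Review -> day 3; Sync -> day 1.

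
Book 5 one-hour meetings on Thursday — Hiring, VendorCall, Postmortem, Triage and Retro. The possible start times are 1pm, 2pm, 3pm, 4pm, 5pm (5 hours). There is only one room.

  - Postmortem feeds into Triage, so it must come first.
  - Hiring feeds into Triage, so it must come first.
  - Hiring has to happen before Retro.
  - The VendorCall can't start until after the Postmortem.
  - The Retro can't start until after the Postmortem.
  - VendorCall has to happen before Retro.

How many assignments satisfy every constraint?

8

Splitting on Hiring: it can be 1pm (3), 2pm (3), 3pm (2). Listing each branch's schedules as (VendorCall, Postmortem, Triage, Retro):
Hiring=1pm: (3pm,2pm,4pm,5pm) (3pm,2pm,5pm,4pm) (4pm,2pm,3pm,5pm) — 3.
Hiring=2pm: (3pm,1pm,4pm,5pm) (3pm,1pm,5pm,4pm) (4pm,1pm,3pm,5pm) — 3.
Hiring=3pm: (2pm,1pm,4pm,5pm) (2pm,1pm,5pm,4pm) — 2.
Summing: 3 + 3 + 2 = 8.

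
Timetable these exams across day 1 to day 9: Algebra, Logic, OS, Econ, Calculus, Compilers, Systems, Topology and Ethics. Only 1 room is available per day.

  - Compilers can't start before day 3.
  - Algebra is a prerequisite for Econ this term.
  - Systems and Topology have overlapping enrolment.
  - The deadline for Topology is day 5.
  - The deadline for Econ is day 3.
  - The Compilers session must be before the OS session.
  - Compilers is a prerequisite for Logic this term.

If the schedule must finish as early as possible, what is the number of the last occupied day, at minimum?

The precedence chain requires at least 2 distinct days.
With at most 1 per day and 9 exams, at least 9 days are needed.
Propagating the time windows through the other constraints, Logic can't land before day 4, so the schedule must run through at least day 4.
9 works (last occupied day: day 9): for example Algebra -> day 1; Topology -> day 3; Systems -> day 8; Compilers -> day 4; Econ -> day 2; Ethics -> day 9; Logic -> day 5; Calculus -> day 7; OS -> day 6.

day 9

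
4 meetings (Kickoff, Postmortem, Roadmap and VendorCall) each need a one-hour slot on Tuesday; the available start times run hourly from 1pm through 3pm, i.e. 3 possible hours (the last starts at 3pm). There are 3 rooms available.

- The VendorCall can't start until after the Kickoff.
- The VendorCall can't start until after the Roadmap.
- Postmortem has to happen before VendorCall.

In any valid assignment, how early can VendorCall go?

Precedence pushes VendorCall to at least 2pm.
VendorCall at 2pm is achievable: Kickoff -> 1pm; VendorCall -> 2pm; Roadmap -> 1pm; Postmortem -> 1pm.

2pm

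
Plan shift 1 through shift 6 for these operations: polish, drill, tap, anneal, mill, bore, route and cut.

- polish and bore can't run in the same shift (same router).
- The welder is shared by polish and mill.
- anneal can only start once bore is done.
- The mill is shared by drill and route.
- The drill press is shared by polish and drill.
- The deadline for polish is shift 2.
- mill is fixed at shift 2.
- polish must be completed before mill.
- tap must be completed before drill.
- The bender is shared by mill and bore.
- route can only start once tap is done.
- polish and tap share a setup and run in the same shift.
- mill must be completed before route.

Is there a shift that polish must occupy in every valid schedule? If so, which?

polish's window is shift 1–shift 2.
mill is fixed at shift 2, and polish can't share a shift with mill.
So polish must be shift 1.

shift 1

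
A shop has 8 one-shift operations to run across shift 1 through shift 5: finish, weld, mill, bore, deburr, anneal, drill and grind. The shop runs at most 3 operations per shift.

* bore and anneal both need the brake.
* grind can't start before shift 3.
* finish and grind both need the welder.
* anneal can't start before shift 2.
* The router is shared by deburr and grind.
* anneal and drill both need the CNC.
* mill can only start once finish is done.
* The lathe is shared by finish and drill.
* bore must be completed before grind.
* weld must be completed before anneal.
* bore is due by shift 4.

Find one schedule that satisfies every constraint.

bore -> shift 1; drill -> shift 3; grind -> shift 3; deburr -> shift 2; weld -> shift 1; finish -> shift 1; mill -> shift 2; anneal -> shift 2

Checking: bore(shift 1) before grind(shift 3); weld(shift 1) before anneal(shift 2); finish(shift 1) before mill(shift 2); anneal(shift 2) != drill(shift 3); finish(shift 1) != drill(shift 3); finish(shift 1) != grind(shift 3); deburr(shift 2) != grind(shift 3); bore(shift 1) != anneal(shift 2); anneal=shift 2 in [shift 2,shift 5]; bore=shift 1 in [shift 1,shift 4]; grind=shift 3 in [shift 3,shift 5]; max 3 per shift (cap 3).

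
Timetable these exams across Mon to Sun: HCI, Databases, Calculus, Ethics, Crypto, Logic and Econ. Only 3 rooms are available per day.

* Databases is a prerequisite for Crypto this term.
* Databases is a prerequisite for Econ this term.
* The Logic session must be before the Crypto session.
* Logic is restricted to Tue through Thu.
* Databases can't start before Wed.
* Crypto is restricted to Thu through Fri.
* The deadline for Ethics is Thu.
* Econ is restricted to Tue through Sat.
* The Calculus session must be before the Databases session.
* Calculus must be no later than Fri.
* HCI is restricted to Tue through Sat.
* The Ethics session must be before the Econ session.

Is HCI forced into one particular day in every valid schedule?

HCI can be Tue (e.g. Logic in Tue, Calculus in Mon, Econ in Thu, Databases in Wed, Ethics in Mon, Crypto in Thu, HCI in Tue) or Wed (e.g. Calculus=Mon, Crypto=Thu, Logic=Tue, Databases=Wed, HCI=Wed, Econ=Thu, Ethics=Mon).

No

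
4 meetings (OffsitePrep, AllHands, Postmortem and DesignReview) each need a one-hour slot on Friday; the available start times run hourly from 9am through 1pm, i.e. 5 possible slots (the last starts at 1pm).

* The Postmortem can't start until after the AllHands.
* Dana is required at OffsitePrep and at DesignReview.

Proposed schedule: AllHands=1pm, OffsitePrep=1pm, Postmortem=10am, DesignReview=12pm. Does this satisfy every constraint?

No. The Postmortem can't start until after the AllHands is not satisfied.

The Postmortem can't start until after the AllHands — violated.
Dana is required at OffsitePrep and at DesignReview — holds.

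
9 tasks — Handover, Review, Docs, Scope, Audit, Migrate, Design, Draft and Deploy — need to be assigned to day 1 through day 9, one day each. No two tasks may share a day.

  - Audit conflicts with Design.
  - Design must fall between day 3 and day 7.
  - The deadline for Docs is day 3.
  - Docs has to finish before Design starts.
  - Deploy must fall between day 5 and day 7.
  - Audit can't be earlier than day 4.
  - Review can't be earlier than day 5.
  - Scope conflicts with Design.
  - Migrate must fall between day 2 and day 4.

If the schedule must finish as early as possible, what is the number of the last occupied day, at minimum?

day 9

The precedence chain requires at least 2 distinct days.
With at most 1 per day and 9 tasks, at least 9 days are needed.
Review can't be placed before day 5, so the schedule must run through at least day 5.
9 works (last occupied day: day 9): for example Design in day 3, Scope in day 8, Deploy in day 5, Docs in day 1, Migrate in day 2, Review in day 6, Handover in day 7, Draft in day 9, Audit in day 4.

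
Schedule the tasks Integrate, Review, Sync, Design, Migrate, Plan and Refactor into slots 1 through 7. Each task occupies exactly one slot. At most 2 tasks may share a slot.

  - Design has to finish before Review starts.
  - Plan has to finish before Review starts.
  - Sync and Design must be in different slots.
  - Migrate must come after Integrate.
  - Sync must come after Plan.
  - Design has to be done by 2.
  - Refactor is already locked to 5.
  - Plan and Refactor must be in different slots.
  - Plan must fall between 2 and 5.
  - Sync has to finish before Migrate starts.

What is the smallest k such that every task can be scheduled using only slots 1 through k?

The precedence chain requires at least 3 distinct slots.
With at most 2 per slot and 7 tasks, at least 4 slots are needed.
Refactor can't be placed before 5, so the schedule must run through at least slot 5.
5 works (last occupied slot: 5): for example Refactor=5, Plan=2, Review=3, Sync=3, Migrate=4, Design=1, Integrate=1.

5 slots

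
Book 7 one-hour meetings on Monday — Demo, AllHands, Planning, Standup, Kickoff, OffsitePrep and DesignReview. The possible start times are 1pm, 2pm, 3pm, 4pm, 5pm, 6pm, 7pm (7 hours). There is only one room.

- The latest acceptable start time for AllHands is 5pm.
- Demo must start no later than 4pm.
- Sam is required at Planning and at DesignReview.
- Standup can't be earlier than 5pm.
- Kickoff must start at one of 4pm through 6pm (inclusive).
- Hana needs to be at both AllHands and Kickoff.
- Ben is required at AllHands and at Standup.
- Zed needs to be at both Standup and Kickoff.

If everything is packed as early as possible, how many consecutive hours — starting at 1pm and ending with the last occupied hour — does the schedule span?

7

With at most 1 per hour and 7 meetings, at least 7 hours are needed.
Standup can't be placed before 5pm — that is hour 5 counting from 1pm — so the schedule must run through at least 5 hours.
7 works (last occupied hour: 7pm): for example Planning in 3pm; Demo in 1pm; OffsitePrep in 6pm; Standup in 5pm; DesignReview in 7pm; Kickoff in 4pm; AllHands in 2pm.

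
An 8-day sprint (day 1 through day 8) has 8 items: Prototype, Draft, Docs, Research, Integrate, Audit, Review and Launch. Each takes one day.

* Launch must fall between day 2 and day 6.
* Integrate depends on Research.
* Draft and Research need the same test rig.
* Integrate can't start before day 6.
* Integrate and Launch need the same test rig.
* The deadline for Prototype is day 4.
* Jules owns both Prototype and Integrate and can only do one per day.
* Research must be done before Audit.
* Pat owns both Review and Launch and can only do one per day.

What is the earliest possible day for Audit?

Precedence pushes Audit to at least day 2.
Audit at day 2 is achievable: Draft in day 2; Integrate in day 6; Docs in day 1; Research in day 1; Review in day 1; Audit in day 2; Prototype in day 1; Launch in day 2.

day 2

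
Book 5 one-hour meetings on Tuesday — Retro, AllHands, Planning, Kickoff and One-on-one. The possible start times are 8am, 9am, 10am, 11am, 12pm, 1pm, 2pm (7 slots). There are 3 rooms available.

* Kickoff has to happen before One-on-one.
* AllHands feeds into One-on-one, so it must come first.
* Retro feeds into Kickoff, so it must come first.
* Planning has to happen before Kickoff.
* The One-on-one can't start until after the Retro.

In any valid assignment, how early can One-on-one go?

Precedence pushes One-on-one to at least 10am.
One-on-one at 10am is achievable: One-on-one=10am; Planning=8am; Kickoff=9am; AllHands=8am; Retro=8am.

10am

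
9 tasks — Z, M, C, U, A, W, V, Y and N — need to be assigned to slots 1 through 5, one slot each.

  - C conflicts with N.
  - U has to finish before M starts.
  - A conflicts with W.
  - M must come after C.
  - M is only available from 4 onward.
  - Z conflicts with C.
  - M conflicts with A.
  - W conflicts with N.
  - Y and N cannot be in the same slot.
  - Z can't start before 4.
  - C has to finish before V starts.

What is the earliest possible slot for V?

Precedence pushes V to at least 2.
V at 2 is achievable: C -> 1; A -> 1; Z -> 4; V -> 2; W -> 2; N -> 3; M -> 4; Y -> 1; U -> 1.

2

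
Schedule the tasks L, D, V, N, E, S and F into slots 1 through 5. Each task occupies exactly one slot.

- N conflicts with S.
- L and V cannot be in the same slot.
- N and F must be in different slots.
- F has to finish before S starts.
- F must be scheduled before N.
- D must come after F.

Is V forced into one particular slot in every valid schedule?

No

V can be 1 (e.g. N -> 2; L -> 2; D -> 2; S -> 3; F -> 1; E -> 1; V -> 1) or 2 (e.g. E -> 1, L -> 1, F -> 1, V -> 2, N -> 2, S -> 3, D -> 2).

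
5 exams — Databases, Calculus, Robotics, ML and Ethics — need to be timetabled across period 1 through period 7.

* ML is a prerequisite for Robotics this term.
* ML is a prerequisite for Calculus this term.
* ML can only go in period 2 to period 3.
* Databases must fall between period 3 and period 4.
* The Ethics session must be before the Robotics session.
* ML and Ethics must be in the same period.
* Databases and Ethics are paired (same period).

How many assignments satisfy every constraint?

16

Splitting on Calculus: it can be period 4 (4), period 5 (4), period 6 (4), period 7 (4). Listing each branch's schedules as (Databases, Robotics, ML, Ethics) by period number:
Calculus=period 4: (3,4,3,3) (3,5,3,3) (3,6,3,3) (3,7,3,3) — 4.
Calculus=period 5: (3,4,3,3) (3,5,3,3) (3,6,3,3) (3,7,3,3) — 4.
Calculus=period 6: (3,4,3,3) (3,5,3,3) (3,6,3,3) (3,7,3,3) — 4.
Calculus=period 7: (3,4,3,3) (3,5,3,3) (3,6,3,3) (3,7,3,3) — 4.
Summing: 4 + 4 + 4 + 4 = 16.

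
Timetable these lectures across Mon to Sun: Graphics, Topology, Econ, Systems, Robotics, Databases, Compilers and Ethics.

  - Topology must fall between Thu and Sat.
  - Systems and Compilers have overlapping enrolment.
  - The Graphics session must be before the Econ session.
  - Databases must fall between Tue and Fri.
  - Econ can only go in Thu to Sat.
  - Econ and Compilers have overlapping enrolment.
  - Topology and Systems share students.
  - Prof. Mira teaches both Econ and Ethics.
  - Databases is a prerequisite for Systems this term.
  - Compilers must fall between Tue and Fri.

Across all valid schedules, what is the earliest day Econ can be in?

Thu

Econ is available from Thu; Econ's own window allows nothing later than Sat.
Econ at Thu is achievable: Compilers in Tue; Robotics in Mon; Ethics in Mon; Databases in Tue; Systems in Wed; Graphics in Mon; Econ in Thu; Topology in Thu.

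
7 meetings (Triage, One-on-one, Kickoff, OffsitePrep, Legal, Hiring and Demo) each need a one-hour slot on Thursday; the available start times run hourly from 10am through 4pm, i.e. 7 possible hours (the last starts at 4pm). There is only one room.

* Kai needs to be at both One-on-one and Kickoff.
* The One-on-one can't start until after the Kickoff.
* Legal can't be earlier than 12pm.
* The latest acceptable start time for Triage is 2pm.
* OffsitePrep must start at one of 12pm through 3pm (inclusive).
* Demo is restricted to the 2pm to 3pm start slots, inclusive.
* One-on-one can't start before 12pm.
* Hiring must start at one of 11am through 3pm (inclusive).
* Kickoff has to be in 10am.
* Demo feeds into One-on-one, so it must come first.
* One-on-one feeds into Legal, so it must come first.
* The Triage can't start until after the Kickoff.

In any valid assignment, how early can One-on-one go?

3pm

One-on-one is available from 12pm; precedence pushes One-on-one to at least 3pm; downstream work caps One-on-one at 3pm.
One-on-one at 3pm is achievable: Legal -> 4pm, Kickoff -> 10am, One-on-one -> 3pm, Triage -> 11am, Demo -> 2pm, Hiring -> 1pm, OffsitePrep -> 12pm.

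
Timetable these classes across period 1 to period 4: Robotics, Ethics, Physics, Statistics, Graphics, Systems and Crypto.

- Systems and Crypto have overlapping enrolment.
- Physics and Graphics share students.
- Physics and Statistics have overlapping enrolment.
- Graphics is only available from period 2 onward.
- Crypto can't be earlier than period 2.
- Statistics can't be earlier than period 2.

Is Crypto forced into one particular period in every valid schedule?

Crypto can be period 2 (e.g. Crypto -> period 2; Robotics -> period 1; Ethics -> period 1; Statistics -> period 2; Graphics -> period 2; Systems -> period 1; Physics -> period 1) or period 3 (e.g. Physics -> period 1, Systems -> period 1, Crypto -> period 3, Graphics -> period 2, Ethics -> period 1, Statistics -> period 2, Robotics -> period 1).

No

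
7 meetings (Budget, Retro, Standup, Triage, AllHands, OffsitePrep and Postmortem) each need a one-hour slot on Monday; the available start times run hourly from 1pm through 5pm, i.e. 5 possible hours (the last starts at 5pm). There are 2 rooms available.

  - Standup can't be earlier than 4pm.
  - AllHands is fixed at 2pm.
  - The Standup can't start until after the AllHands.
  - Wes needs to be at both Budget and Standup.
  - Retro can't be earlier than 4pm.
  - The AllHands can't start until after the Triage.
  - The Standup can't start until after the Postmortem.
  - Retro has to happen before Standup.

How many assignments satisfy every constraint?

46

Splitting on Budget: it can be 1pm (10), 2pm (10), 3pm (16), 4pm (10). Listing each branch's schedules as (Retro, Standup, Triage, AllHands, OffsitePrep, Postmortem):
Budget=1pm: (4pm,5pm,1pm,2pm,2pm,3pm) (4pm,5pm,1pm,2pm,2pm,4pm) (4pm,5pm,1pm,2pm,3pm,2pm) (4pm,5pm,1pm,2pm,3pm,3pm) (4pm,5pm,1pm,2pm,3pm,4pm) (4pm,5pm,1pm,2pm,4pm,2pm) (4pm,5pm,1pm,2pm,4pm,3pm) (4pm,5pm,1pm,2pm,5pm,2pm) (4pm,5pm,1pm,2pm,5pm,3pm) (4pm,5pm,1pm,2pm,5pm,4pm) — 10.
Budget=2pm: (4pm,5pm,1pm,2pm,1pm,3pm) (4pm,5pm,1pm,2pm,1pm,4pm) (4pm,5pm,1pm,2pm,3pm,1pm) (4pm,5pm,1pm,2pm,3pm,3pm) (4pm,5pm,1pm,2pm,3pm,4pm) (4pm,5pm,1pm,2pm,4pm,1pm) (4pm,5pm,1pm,2pm,4pm,3pm) (4pm,5pm,1pm,2pm,5pm,1pm) (4pm,5pm,1pm,2pm,5pm,3pm) (4pm,5pm,1pm,2pm,5pm,4pm) — 10.
Budget=3pm: (4pm,5pm,1pm,2pm,1pm,2pm) (4pm,5pm,1pm,2pm,1pm,3pm) (4pm,5pm,1pm,2pm,1pm,4pm) (4pm,5pm,1pm,2pm,2pm,1pm) (4pm,5pm,1pm,2pm,2pm,3pm) (4pm,5pm,1pm,2pm,2pm,4pm) (4pm,5pm,1pm,2pm,3pm,1pm) (4pm,5pm,1pm,2pm,3pm,2pm) (4pm,5pm,1pm,2pm,3pm,4pm) (4pm,5pm,1pm,2pm,4pm,1pm) (4pm,5pm,1pm,2pm,4pm,2pm) (4pm,5pm,1pm,2pm,4pm,3pm) (4pm,5pm,1pm,2pm,5pm,1pm) (4pm,5pm,1pm,2pm,5pm,2pm) (4pm,5pm,1pm,2pm,5pm,3pm) (4pm,5pm,1pm,2pm,5pm,4pm) — 16.
Budget=4pm: (4pm,5pm,1pm,2pm,1pm,2pm) (4pm,5pm,1pm,2pm,1pm,3pm) (4pm,5pm,1pm,2pm,2pm,1pm) (4pm,5pm,1pm,2pm,2pm,3pm) (4pm,5pm,1pm,2pm,3pm,1pm) (4pm,5pm,1pm,2pm,3pm,2pm) (4pm,5pm,1pm,2pm,3pm,3pm) (4pm,5pm,1pm,2pm,5pm,1pm) (4pm,5pm,1pm,2pm,5pm,2pm) (4pm,5pm,1pm,2pm,5pm,3pm) — 10.
Summing: 10 + 10 + 16 + 10 = 46.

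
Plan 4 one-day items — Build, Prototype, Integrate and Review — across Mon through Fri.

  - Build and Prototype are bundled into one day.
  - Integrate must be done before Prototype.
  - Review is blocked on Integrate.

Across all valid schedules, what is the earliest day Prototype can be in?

Precedence pushes Prototype to at least Tue.
Prototype at Tue is achievable: Prototype in Tue; Build in Tue; Review in Tue; Integrate in Mon.

Tue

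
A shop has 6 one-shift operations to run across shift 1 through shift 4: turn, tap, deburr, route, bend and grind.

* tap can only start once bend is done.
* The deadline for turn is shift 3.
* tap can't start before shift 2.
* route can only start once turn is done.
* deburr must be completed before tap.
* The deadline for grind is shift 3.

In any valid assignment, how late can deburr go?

Downstream work caps deburr at shift 3.
deburr at shift 3 is achievable: bend=shift 1, route=shift 2, tap=shift 4, grind=shift 1, turn=shift 1, deburr=shift 3.

shift 3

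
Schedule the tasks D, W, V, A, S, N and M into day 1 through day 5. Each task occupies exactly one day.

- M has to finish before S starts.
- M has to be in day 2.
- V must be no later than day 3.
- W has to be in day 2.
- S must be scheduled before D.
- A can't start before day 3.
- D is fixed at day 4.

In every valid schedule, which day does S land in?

day 3

M is fixed at day 2 and must come before S, so S is at least day 3.
D is fixed at day 4 and must come after S, so S is at most day 3.
So S must be day 3.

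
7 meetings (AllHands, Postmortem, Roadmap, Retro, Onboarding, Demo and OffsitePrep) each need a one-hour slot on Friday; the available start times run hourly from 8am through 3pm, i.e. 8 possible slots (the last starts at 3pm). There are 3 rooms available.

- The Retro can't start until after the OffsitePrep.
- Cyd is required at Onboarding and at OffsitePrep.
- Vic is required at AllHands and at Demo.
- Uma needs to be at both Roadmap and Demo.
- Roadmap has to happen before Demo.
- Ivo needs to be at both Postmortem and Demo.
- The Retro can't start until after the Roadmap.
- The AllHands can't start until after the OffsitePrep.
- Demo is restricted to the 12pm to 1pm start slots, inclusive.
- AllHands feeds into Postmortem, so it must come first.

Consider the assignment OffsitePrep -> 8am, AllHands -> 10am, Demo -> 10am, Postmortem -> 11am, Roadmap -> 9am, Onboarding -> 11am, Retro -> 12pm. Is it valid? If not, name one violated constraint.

Invalid. Vic is required at AllHands and at Demo.

The Retro can't start until after the Roadmap — holds.
Demo is restricted to the 12pm to 1pm start slots, inclusive — violated.
Ivo needs to be at both Postmortem and Demo — holds.
The Retro can't start until after the OffsitePrep — holds.
Cyd is required at Onboarding and at OffsitePrep — holds.
Uma needs to be at both Roadmap and Demo — holds.
The AllHands can't start until after the OffsitePrep — holds.
Roadmap has to happen before Demo — holds.
There are 3 rooms available — holds.
Vic is required at AllHands and at Demo — violated.
AllHands feeds into Postmortem, so it must come first — holds.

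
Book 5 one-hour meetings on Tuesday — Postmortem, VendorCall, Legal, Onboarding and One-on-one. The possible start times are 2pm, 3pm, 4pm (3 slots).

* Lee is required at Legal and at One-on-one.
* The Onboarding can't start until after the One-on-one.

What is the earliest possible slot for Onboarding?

Precedence pushes Onboarding to at least 3pm.
Onboarding at 3pm is achievable: Onboarding -> 3pm, One-on-one -> 2pm, Legal -> 3pm, VendorCall -> 2pm, Postmortem -> 2pm.

3pm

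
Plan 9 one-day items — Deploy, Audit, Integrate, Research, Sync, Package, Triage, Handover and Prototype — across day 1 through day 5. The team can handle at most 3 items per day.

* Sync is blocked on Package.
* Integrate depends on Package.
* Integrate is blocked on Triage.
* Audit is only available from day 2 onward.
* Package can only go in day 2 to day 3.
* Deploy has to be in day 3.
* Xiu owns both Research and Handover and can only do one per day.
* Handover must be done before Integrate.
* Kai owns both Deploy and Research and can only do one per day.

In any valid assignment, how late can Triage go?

Downstream work caps Triage at day 4.
Triage at day 4 is achievable: Package in day 2; Audit in day 2; Prototype in day 1; Sync in day 3; Handover in day 1; Research in day 2; Integrate in day 5; Deploy in day 3; Triage in day 4.

day 4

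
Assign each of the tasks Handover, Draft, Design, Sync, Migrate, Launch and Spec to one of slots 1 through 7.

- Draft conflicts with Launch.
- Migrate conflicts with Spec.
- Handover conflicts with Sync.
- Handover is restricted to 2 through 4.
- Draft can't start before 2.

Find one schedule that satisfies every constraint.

Sync in 1; Draft in 2; Handover in 2; Spec in 2; Design in 1; Migrate in 1; Launch in 1

Checking: Draft(2) != Launch(1); Migrate(1) != Spec(2); Handover(2) != Sync(1); Handover=2 in [2,4]; Draft=2 in [2,7].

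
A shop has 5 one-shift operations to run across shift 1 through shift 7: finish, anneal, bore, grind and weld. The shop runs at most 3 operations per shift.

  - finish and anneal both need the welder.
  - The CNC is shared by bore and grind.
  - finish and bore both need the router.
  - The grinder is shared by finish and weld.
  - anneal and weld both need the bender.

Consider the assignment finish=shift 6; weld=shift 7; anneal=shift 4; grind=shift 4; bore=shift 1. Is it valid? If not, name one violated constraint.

Valid

anneal and weld both need the bender — holds.
The grinder is shared by finish and weld — holds.
The CNC is shared by bore and grind — holds.
finish and bore both need the router — holds.
finish and anneal both need the welder — holds.
The shop runs at most 3 operations per shift — holds.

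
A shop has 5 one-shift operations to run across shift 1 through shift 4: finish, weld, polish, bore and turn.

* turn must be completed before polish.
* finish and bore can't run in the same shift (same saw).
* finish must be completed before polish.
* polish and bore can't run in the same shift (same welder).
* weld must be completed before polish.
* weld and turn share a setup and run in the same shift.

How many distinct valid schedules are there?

28

Splitting on finish: it can be shift 1 (12), shift 2 (10), shift 3 (6). Listing each branch's schedules as (weld, polish, bore, turn) by shift number:
finish=shift 1: (1,2,3,1) (1,2,4,1) (1,3,2,1) (1,3,4,1) (1,4,2,1) (1,4,3,1) (2,3,2,2) (2,3,4,2) (2,4,2,2) (2,4,3,2) (3,4,2,3) (3,4,3,3) — 12.
finish=shift 2: (1,3,1,1) (1,3,4,1) (1,4,1,1) (1,4,3,1) (2,3,1,2) (2,3,4,2) (2,4,1,2) (2,4,3,2) (3,4,1,3) (3,4,3,3) — 10.
finish=shift 3: (1,4,1,1) (1,4,2,1) (2,4,1,2) (2,4,2,2) (3,4,1,3) (3,4,2,3) — 6.
Summing: 12 + 10 + 6 = 28.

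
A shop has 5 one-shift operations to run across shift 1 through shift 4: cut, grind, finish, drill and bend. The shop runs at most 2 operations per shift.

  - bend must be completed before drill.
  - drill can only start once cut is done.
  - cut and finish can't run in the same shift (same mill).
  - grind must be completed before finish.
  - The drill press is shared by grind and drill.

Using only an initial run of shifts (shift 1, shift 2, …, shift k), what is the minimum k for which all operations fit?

The precedence chain requires at least 2 distinct shifts.
With at most 2 per shift and 5 operations, at least 3 shifts are needed.
3 works (last occupied shift: shift 3): for example bend -> shift 2; grind -> shift 1; finish -> shift 2; cut -> shift 1; drill -> shift 3.

3 shifts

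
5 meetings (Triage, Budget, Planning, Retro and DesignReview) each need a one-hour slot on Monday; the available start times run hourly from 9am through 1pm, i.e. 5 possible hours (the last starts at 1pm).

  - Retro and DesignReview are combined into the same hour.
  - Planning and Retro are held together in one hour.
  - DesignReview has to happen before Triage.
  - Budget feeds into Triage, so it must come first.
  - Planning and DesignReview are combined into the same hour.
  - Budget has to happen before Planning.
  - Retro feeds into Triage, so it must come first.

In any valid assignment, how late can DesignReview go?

12pm

DesignReview must be in the same hour as Planning, which can't be before 10am, so DesignReview is at least 10am; downstream work caps DesignReview at 12pm.
DesignReview at 12pm is achievable: Budget in 9am; Triage in 1pm; DesignReview in 12pm; Retro in 12pm; Planning in 12pm.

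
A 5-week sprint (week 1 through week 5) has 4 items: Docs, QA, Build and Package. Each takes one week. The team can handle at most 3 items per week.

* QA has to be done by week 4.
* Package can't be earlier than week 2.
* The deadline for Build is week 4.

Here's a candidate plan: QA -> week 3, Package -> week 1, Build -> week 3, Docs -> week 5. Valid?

Package can't be earlier than week 2 — violated.
The deadline for Build is week 4 — holds.
QA has to be done by week 4 — holds.
The team can handle at most 3 items per week — holds.

No. Package can't be earlier than week 2 is not satisfied.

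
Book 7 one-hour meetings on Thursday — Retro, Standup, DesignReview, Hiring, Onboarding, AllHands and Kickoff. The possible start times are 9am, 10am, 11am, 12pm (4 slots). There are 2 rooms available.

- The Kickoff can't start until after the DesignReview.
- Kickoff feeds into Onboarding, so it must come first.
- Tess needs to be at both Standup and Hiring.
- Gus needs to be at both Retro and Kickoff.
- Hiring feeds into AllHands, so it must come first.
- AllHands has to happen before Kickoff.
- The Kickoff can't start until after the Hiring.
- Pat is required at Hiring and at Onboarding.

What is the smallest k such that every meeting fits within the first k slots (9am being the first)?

The precedence chain requires at least 4 distinct slots.
With at most 2 per slot and 7 meetings, at least 4 slots are needed.
4 works (last occupied slot: 12pm): for example Kickoff in 11am, Retro in 10am, Onboarding in 12pm, AllHands in 10am, Hiring in 9am, Standup in 11am, DesignReview in 9am.

4 slots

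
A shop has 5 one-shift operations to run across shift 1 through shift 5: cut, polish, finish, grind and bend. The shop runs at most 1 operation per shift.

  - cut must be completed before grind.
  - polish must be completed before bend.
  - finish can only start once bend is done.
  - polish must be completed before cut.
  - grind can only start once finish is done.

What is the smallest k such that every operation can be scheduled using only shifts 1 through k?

The precedence chain requires at least 4 distinct shifts.
With at most 1 per shift and 5 operations, at least 5 shifts are needed.
5 works (last occupied shift: shift 5): for example bend=shift 3; polish=shift 1; finish=shift 4; cut=shift 2; grind=shift 5.

5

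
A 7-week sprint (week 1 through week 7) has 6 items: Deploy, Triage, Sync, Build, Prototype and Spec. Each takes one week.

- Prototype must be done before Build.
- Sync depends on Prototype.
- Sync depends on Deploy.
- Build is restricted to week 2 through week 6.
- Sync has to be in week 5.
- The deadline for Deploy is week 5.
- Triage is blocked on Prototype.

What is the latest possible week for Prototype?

Downstream work caps Prototype at week 4.
Prototype at week 4 is achievable: Spec in week 1, Deploy in week 1, Triage in week 5, Build in week 5, Prototype in week 4, Sync in week 5.

week 4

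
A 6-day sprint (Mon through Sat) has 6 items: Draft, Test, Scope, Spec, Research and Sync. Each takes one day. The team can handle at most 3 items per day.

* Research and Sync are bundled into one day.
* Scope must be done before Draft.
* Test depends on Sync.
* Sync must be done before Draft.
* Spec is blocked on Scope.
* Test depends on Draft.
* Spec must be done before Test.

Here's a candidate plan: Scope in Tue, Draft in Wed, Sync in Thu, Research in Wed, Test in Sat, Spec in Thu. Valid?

Spec is blocked on Scope — holds.
Sync must be done before Draft — violated.
Test depends on Sync — holds.
The team can handle at most 3 items per day — holds.
Scope must be done before Draft — holds.
Spec must be done before Test — holds.
Test depends on Draft — holds.
Research and Sync are bundled into one day — violated.

Invalid. Sync must be done before Draft.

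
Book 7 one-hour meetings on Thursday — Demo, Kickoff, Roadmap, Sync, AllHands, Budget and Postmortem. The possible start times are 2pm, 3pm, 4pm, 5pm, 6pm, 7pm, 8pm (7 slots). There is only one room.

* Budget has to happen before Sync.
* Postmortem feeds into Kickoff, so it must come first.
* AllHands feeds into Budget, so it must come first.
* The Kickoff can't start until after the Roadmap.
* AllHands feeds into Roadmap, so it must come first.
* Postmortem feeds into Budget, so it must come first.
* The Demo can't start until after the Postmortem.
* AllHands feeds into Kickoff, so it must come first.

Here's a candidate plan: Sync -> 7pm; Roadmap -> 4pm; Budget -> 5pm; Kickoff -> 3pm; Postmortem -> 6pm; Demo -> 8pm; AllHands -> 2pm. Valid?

Postmortem feeds into Budget, so it must come first — violated.
AllHands feeds into Budget, so it must come first — holds.
Budget has to happen before Sync — holds.
The Demo can't start until after the Postmortem — holds.
There is only one room — holds.
The Kickoff can't start until after the Roadmap — violated.
AllHands feeds into Roadmap, so it must come first — holds.
Postmortem feeds into Kickoff, so it must come first — violated.
AllHands feeds into Kickoff, so it must come first — holds.

Invalid. Postmortem feeds into Kickoff, so it must come first.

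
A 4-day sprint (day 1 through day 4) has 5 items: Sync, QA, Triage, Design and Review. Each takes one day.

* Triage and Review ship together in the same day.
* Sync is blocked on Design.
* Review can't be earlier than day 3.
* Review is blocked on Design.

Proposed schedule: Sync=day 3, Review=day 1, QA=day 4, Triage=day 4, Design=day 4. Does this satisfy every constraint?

Review is blocked on Design — violated.
Review can't be earlier than day 3 — violated.
Sync is blocked on Design — violated.
Triage and Review ship together in the same day — violated.

Invalid. Review is blocked on Design.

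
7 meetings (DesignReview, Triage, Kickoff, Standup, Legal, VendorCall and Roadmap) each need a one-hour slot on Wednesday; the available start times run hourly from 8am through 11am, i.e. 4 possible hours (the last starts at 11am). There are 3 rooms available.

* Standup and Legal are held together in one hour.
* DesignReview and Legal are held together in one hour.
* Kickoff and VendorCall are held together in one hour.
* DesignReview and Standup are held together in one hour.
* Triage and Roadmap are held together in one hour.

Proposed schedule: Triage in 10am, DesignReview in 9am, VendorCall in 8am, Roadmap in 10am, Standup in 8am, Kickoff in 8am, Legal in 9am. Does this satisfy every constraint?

Triage and Roadmap are held together in one hour — holds.
There are 3 rooms available — holds.
Kickoff and VendorCall are held together in one hour — holds.
DesignReview and Standup are held together in one hour — violated.
Standup and Legal are held together in one hour — violated.
DesignReview and Legal are held together in one hour — holds.

Invalid. DesignReview and Standup are held together in one hour.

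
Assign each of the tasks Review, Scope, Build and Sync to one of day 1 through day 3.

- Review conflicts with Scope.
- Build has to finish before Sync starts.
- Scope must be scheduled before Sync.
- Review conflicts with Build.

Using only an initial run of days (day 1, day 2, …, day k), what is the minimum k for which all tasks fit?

2 days

The precedence chain requires at least 2 distinct days.
2 works (last occupied day: day 2): for example Review -> day 2; Scope -> day 1; Build -> day 1; Sync -> day 2.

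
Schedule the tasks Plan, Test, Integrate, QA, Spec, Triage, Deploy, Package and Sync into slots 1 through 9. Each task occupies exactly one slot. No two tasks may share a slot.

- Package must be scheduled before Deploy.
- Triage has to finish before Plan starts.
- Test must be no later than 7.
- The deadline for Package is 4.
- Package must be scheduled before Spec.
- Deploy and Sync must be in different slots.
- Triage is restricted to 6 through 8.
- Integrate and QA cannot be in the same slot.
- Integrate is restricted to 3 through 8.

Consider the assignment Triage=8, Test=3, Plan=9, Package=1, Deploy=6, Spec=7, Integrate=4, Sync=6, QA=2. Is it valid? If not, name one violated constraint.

No — it violates: Deploy and Sync must be in different slots

Package must be scheduled before Spec — holds.
Integrate is restricted to 3 through 8 — holds.
Package must be scheduled before Deploy — holds.
Deploy and Sync must be in different slots — violated.
Triage has to finish before Plan starts — holds.
The deadline for Package is 4 — holds.
Integrate and QA cannot be in the same slot — holds.
No two tasks may share a slot — violated.
Triage is restricted to 6 through 8 — holds.
Test must be no later than 7 — holds.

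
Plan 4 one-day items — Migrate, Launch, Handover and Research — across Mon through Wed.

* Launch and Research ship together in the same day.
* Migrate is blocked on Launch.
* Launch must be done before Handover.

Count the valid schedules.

Splitting on Migrate: it can be Tue (2), Wed (3). Listing each branch's schedules as (Launch, Handover, Research):
Migrate=Tue: (Mon,Tue,Mon) (Mon,Wed,Mon) — 2.
Migrate=Wed: (Mon,Tue,Mon) (Mon,Wed,Mon) (Tue,Wed,Tue) — 3.
Summing: 2 + 3 = 5.

5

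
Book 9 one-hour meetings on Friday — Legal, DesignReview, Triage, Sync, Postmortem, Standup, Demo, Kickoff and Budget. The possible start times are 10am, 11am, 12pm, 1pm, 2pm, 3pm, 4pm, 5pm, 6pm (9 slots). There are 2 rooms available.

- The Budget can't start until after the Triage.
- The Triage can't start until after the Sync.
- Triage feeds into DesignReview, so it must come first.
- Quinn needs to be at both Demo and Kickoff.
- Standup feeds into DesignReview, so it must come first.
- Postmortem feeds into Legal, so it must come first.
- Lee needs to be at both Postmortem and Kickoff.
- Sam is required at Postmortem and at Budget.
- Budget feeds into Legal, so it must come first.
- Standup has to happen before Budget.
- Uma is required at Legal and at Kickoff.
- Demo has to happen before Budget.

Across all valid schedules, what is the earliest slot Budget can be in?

12pm

Precedence pushes Budget to at least 12pm; downstream work caps Budget at 5pm.
Budget at 12pm is achievable: Demo -> 11am, Budget -> 12pm, Sync -> 10am, Legal -> 2pm, DesignReview -> 12pm, Postmortem -> 1pm, Standup -> 10am, Kickoff -> 3pm, Triage -> 11am.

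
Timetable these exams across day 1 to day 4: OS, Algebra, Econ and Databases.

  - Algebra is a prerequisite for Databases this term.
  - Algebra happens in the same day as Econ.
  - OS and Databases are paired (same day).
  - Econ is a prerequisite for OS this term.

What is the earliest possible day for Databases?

day 2

Precedence pushes Databases to at least day 2.
Databases at day 2 is achievable: Algebra=day 1; Econ=day 1; Databases=day 2; OS=day 2.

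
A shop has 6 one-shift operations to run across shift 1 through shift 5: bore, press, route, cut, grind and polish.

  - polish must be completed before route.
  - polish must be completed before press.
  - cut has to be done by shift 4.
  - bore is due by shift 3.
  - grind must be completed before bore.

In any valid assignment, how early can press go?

shift 2

Precedence pushes press to at least shift 2.
press at shift 2 is achievable: cut=shift 1, bore=shift 2, route=shift 2, polish=shift 1, grind=shift 1, press=shift 2.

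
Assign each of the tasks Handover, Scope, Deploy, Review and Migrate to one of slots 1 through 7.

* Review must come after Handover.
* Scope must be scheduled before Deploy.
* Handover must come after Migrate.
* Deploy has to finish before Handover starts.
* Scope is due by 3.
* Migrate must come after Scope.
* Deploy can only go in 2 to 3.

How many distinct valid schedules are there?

Splitting on Handover: it can be 3 (4), 4 (15), 5 (16), 6 (11). Listing each branch's schedules as (Scope, Deploy, Review, Migrate):
Handover=3: (1,2,4,2) (1,2,5,2) (1,2,6,2) (1,2,7,2) — 4.
Handover=4: (1,2,5,2) (1,2,5,3) (1,2,6,2) (1,2,6,3) (1,2,7,2) (1,2,7,3) (1,3,5,2) (1,3,5,3) (1,3,6,2) (1,3,6,3) (1,3,7,2) (1,3,7,3) (2,3,5,3) (2,3,6,3) (2,3,7,3) — 15.
Handover=5: (1,2,6,2) (1,2,6,3) (1,2,6,4) (1,2,7,2) (1,2,7,3) (1,2,7,4) (1,3,6,2) (1,3,6,3) (1,3,6,4) (1,3,7,2) (1,3,7,3) (1,3,7,4) (2,3,6,3) (2,3,6,4) (2,3,7,3) (2,3,7,4) — 16.
Handover=6: (1,2,7,2) (1,2,7,3) (1,2,7,4) (1,2,7,5) (1,3,7,2) (1,3,7,3) (1,3,7,4) (1,3,7,5) (2,3,7,3) (2,3,7,4) (2,3,7,5) — 11.
Summing: 4 + 15 + 16 + 11 = 46.

46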